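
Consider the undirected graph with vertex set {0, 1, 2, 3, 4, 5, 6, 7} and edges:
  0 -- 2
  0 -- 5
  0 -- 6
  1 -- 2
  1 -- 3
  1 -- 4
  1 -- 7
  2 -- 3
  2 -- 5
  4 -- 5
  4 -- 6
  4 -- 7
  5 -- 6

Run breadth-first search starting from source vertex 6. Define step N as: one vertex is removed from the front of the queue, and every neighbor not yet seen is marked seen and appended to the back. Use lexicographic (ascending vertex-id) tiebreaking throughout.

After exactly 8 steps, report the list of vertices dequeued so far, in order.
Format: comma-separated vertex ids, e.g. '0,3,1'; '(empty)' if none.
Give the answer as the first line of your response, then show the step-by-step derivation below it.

6,0,4,5,2,1,7,3

step 1: dequeue 6; queue=[0,4,5]; order=6
step 2: dequeue 0; queue=[4,5,2]; order=6,0
step 3: dequeue 4; queue=[5,2,1,7]; order=6,0,4
step 4: dequeue 5; queue=[2,1,7]; order=6,0,4,5
step 5: dequeue 2; queue=[1,7,3]; order=6,0,4,5,2
step 6: dequeue 1; queue=[7,3]; order=6,0,4,5,2,1
step 7: dequeue 7; queue=[3]; order=6,0,4,5,2,1,7
step 8: dequeue 3; queue=[(empty)]; order=6,0,4,5,2,1,7,3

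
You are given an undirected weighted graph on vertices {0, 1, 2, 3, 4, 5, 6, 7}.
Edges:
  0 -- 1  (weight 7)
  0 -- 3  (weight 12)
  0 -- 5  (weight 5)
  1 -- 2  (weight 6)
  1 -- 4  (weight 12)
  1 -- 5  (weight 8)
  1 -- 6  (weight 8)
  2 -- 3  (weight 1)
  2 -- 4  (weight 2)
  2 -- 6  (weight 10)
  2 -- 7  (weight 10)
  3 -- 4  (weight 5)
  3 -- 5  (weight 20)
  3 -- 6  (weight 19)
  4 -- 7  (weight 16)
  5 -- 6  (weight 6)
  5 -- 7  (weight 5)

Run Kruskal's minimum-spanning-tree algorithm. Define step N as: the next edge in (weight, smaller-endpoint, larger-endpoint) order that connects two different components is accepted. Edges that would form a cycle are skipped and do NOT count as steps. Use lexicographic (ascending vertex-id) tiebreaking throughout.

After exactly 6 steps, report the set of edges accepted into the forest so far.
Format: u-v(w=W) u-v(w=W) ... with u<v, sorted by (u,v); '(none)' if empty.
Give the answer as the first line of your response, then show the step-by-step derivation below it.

0-5(w=5) 1-2(w=6) 2-3(w=1) 2-4(w=2) 5-6(w=6) 5-7(w=5)

step 1: add edge 2-3 (w=1); MST = {2-3(w=1)}
step 2: add edge 2-4 (w=2); MST = {2-3(w=1) 2-4(w=2)}
step 3: add edge 0-5 (w=5); MST = {0-5(w=5) 2-3(w=1) 2-4(w=2)}
step 4: add edge 5-7 (w=5); MST = {0-5(w=5) 2-3(w=1) 2-4(w=2) 5-7(w=5)}
step 5: add edge 1-2 (w=6); MST = {0-5(w=5) 1-2(w=6) 2-3(w=1) 2-4(w=2) 5-7(w=5)}
step 6: add edge 5-6 (w=6); MST = {0-5(w=5) 1-2(w=6) 2-3(w=1) 2-4(w=2) 5-6(w=6) 5-7(w=5)}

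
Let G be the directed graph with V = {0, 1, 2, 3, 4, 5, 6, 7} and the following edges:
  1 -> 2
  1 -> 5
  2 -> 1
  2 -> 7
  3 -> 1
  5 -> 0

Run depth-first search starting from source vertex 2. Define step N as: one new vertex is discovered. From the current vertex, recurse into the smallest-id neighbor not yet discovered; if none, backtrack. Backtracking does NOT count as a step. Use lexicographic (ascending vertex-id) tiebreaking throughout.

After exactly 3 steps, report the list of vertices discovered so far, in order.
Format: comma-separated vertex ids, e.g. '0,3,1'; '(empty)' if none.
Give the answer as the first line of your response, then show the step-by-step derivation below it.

2,1,5

step 1: discover 2; path=2; order=2
step 2: discover 1; path=2>1; order=2,1
step 3: discover 5; path=2>1>5; order=2,1,5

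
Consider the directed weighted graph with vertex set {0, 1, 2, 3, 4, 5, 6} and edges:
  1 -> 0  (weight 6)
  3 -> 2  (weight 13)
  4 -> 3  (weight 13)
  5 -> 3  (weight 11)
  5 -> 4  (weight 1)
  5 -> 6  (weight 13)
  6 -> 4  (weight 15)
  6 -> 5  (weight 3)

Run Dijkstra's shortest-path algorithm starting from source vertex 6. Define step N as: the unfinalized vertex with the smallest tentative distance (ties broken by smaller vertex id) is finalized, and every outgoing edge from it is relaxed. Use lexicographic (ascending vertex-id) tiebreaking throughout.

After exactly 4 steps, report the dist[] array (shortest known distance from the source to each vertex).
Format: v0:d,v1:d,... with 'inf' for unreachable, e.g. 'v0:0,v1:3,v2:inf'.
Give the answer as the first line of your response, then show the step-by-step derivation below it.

v0:inf,v1:inf,v2:27,v3:14,v4:4,v5:3,v6:0

step 1: dist = v0:inf,v1:inf,v2:inf,v3:inf,v4:15,v5:3,v6:0
step 2: dist = v0:inf,v1:inf,v2:inf,v3:14,v4:4,v5:3,v6:0
step 3: dist = v0:inf,v1:inf,v2:inf,v3:14,v4:4,v5:3,v6:0
step 4: dist = v0:inf,v1:inf,v2:27,v3:14,v4:4,v5:3,v6:0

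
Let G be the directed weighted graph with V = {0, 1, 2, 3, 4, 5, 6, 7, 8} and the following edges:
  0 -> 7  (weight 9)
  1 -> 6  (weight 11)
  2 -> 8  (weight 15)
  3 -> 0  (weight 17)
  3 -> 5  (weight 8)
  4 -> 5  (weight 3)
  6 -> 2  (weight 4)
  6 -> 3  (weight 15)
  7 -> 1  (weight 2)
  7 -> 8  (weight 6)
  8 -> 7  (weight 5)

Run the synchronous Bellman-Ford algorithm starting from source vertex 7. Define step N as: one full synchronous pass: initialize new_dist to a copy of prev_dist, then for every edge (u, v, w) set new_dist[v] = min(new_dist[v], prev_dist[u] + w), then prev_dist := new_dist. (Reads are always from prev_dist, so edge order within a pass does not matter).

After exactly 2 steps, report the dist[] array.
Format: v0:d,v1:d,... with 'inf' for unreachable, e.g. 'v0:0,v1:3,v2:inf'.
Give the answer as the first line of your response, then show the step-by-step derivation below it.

v0:inf,v1:2,v2:inf,v3:inf,v4:inf,v5:inf,v6:13,v7:0,v8:6

step 1: dist = v0:inf,v1:2,v2:inf,v3:inf,v4:inf,v5:inf,v6:inf,v7:0,v8:6
step 2: dist = v0:inf,v1:2,v2:inf,v3:inf,v4:inf,v5:inf,v6:13,v7:0,v8:6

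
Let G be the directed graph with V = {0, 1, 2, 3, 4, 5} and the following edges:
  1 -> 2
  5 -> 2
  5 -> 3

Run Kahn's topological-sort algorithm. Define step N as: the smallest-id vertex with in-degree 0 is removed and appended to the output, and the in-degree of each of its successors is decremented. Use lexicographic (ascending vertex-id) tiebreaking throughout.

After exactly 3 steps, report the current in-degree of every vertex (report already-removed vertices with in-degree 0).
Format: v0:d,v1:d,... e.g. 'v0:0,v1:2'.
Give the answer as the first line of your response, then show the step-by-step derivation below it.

v0:0,v1:0,v2:1,v3:1,v4:0,v5:0

step 1: output 0; order=[0]; indeg=(0,0,2,1,0,0)
step 2: output 1; order=[0,1]; indeg=(0,0,1,1,0,0)
step 3: output 4; order=[0,1,4]; indeg=(0,0,1,1,0,0)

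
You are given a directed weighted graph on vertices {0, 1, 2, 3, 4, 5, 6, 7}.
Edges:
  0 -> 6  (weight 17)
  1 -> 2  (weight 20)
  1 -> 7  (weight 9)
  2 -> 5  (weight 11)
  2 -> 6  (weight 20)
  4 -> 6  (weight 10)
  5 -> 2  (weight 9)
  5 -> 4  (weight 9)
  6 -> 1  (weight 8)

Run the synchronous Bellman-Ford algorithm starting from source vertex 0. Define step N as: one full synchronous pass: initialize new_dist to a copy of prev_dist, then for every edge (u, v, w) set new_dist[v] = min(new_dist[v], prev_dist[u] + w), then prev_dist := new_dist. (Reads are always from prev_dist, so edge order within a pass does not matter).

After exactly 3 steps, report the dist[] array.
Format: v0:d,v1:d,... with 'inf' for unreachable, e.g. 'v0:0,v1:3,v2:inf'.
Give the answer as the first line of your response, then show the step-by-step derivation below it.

v0:0,v1:25,v2:45,v3:inf,v4:inf,v5:inf,v6:17,v7:34

step 1: dist = v0:0,v1:inf,v2:inf,v3:inf,v4:inf,v5:inf,v6:17,v7:inf
step 2: dist = v0:0,v1:25,v2:inf,v3:inf,v4:inf,v5:inf,v6:17,v7:inf
step 3: dist = v0:0,v1:25,v2:45,v3:inf,v4:inf,v5:inf,v6:17,v7:34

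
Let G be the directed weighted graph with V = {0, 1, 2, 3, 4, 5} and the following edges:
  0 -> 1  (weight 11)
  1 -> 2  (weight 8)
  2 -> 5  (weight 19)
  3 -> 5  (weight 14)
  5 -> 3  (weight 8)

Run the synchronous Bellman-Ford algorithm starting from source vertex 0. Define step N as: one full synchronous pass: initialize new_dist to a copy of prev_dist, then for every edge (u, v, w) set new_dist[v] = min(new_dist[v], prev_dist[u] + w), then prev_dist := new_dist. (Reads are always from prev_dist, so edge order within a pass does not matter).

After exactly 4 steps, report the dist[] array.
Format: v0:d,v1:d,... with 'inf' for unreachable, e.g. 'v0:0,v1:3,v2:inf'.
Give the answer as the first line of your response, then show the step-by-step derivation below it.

v0:0,v1:11,v2:19,v3:46,v4:inf,v5:38

step 1: dist = v0:0,v1:11,v2:inf,v3:inf,v4:inf,v5:inf
step 2: dist = v0:0,v1:11,v2:19,v3:inf,v4:inf,v5:inf
step 3: dist = v0:0,v1:11,v2:19,v3:inf,v4:inf,v5:38
step 4: dist = v0:0,v1:11,v2:19,v3:46,v4:inf,v5:38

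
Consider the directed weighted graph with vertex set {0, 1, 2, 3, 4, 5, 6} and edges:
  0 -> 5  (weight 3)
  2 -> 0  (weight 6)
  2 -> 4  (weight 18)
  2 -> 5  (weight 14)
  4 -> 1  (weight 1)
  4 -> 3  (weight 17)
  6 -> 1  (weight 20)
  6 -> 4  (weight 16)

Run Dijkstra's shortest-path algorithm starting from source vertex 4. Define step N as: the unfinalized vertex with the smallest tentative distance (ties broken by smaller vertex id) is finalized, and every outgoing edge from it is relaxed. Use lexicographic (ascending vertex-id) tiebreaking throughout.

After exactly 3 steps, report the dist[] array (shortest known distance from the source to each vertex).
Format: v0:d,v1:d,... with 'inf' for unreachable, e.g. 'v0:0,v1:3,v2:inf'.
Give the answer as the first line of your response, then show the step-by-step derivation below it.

v0:inf,v1:1,v2:inf,v3:17,v4:0,v5:inf,v6:inf

step 1: dist = v0:inf,v1:1,v2:inf,v3:17,v4:0,v5:inf,v6:inf
step 2: dist = v0:inf,v1:1,v2:inf,v3:17,v4:0,v5:inf,v6:inf
step 3: dist = v0:inf,v1:1,v2:inf,v3:17,v4:0,v5:inf,v6:inf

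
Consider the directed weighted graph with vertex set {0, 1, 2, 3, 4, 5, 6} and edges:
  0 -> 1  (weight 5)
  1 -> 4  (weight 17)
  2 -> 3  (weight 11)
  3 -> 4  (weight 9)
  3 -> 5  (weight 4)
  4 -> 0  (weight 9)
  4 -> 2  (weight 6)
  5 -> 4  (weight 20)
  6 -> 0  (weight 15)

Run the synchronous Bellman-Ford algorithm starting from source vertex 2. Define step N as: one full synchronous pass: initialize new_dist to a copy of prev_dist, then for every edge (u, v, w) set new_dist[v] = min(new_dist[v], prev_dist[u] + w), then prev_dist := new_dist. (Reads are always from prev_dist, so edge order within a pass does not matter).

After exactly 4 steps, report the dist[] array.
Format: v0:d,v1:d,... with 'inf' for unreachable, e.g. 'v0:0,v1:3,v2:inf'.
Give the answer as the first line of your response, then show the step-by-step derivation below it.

v0:29,v1:34,v2:0,v3:11,v4:20,v5:15,v6:inf

step 1: dist = v0:inf,v1:inf,v2:0,v3:11,v4:inf,v5:inf,v6:inf
step 2: dist = v0:inf,v1:inf,v2:0,v3:11,v4:20,v5:15,v6:inf
step 3: dist = v0:29,v1:inf,v2:0,v3:11,v4:20,v5:15,v6:inf
step 4: dist = v0:29,v1:34,v2:0,v3:11,v4:20,v5:15,v6:inf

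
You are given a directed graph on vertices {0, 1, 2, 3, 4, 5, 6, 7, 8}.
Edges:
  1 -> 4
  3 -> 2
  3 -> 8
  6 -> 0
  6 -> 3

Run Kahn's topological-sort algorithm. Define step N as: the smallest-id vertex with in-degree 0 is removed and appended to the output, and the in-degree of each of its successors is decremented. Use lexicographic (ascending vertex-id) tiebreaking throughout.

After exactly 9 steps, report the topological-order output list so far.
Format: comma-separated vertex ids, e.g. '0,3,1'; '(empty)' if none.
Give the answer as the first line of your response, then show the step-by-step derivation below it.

1,4,5,6,0,3,2,7,8

step 1: output 1; order=[1]; indeg=(1,0,1,1,0,0,0,0,1)
step 2: output 4; order=[1,4]; indeg=(1,0,1,1,0,0,0,0,1)
step 3: output 5; order=[1,4,5]; indeg=(1,0,1,1,0,0,0,0,1)
step 4: output 6; order=[1,4,5,6]; indeg=(0,0,1,0,0,0,0,0,1)
step 5: output 0; order=[1,4,5,6,0]; indeg=(0,0,1,0,0,0,0,0,1)
step 6: output 3; order=[1,4,5,6,0,3]; indeg=(0,0,0,0,0,0,0,0,0)
step 7: output 2; order=[1,4,5,6,0,3,2]; indeg=(0,0,0,0,0,0,0,0,0)
step 8: output 7; order=[1,4,5,6,0,3,2,7]; indeg=(0,0,0,0,0,0,0,0,0)
step 9: output 8; order=[1,4,5,6,0,3,2,7,8]; indeg=(0,0,0,0,0,0,0,0,0)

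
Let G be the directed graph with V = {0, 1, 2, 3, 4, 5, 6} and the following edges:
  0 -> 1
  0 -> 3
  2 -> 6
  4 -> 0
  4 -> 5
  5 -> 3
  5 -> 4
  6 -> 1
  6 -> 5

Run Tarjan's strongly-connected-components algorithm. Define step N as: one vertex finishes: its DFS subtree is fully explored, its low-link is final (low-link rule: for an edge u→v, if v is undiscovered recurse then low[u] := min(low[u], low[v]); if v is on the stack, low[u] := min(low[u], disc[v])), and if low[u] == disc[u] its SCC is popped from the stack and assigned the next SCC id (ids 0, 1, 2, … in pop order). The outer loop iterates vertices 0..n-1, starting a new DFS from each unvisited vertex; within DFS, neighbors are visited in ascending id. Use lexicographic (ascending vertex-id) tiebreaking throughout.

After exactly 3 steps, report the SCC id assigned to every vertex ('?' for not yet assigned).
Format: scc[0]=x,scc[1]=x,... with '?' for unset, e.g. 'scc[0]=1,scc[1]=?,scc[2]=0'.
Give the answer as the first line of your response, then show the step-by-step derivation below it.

scc[0]=2,scc[1]=0,scc[2]=?,scc[3]=1,scc[4]=?,scc[5]=?,scc[6]=?

step 1: low=(low[0]=0,low[1]=1,low[2]=?,low[3]=?,low[4]=?,low[5]=?,low[6]=?); scc=(scc[0]=?,scc[1]=0,scc[2]=?,scc[3]=?,scc[4]=?,scc[5]=?,scc[6]=?)
step 2: low=(low[0]=0,low[1]=1,low[2]=?,low[3]=2,low[4]=?,low[5]=?,low[6]=?); scc=(scc[0]=?,scc[1]=0,scc[2]=?,scc[3]=1,scc[4]=?,scc[5]=?,scc[6]=?)
step 3: low=(low[0]=0,low[1]=1,low[2]=?,low[3]=2,low[4]=?,low[5]=?,low[6]=?); scc=(scc[0]=2,scc[1]=0,scc[2]=?,scc[3]=1,scc[4]=?,scc[5]=?,scc[6]=?)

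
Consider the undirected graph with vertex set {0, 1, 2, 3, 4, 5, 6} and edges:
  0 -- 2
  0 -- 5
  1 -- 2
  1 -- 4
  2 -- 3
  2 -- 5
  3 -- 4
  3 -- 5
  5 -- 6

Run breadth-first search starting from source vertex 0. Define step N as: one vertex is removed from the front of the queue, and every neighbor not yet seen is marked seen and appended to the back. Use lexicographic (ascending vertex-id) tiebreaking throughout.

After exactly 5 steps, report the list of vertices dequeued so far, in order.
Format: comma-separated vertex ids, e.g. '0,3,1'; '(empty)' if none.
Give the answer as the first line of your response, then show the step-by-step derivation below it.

0,2,5,1,3

step 1: dequeue 0; queue=[2,5]; order=0
step 2: dequeue 2; queue=[5,1,3]; order=0,2
step 3: dequeue 5; queue=[1,3,6]; order=0,2,5
step 4: dequeue 1; queue=[3,6,4]; order=0,2,5,1
step 5: dequeue 3; queue=[6,4]; order=0,2,5,1,3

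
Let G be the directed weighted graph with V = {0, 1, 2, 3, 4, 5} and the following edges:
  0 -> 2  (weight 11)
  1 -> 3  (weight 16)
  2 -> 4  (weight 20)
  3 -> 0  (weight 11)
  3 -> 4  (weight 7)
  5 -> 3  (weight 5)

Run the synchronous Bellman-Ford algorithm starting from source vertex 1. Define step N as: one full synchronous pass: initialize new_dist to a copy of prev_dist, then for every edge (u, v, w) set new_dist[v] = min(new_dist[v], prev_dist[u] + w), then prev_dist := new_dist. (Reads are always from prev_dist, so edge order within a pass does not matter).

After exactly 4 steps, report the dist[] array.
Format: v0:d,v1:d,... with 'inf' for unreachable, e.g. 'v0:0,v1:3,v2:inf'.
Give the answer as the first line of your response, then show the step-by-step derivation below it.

v0:27,v1:0,v2:38,v3:16,v4:23,v5:inf

step 1: dist = v0:inf,v1:0,v2:inf,v3:16,v4:inf,v5:inf
step 2: dist = v0:27,v1:0,v2:inf,v3:16,v4:23,v5:inf
step 3: dist = v0:27,v1:0,v2:38,v3:16,v4:23,v5:inf
step 4: dist = v0:27,v1:0,v2:38,v3:16,v4:23,v5:inf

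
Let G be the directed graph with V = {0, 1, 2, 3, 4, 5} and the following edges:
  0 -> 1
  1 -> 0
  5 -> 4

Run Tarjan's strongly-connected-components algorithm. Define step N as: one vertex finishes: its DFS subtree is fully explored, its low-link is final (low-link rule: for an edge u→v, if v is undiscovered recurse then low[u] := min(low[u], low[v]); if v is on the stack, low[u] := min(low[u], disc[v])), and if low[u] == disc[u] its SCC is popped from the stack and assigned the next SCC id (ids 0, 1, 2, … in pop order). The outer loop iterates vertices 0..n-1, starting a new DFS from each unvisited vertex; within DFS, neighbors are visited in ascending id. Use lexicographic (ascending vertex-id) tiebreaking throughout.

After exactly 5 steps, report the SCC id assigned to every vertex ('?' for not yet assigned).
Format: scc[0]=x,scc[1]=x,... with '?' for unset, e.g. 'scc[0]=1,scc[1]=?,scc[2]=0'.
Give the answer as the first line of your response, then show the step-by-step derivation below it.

scc[0]=0,scc[1]=0,scc[2]=1,scc[3]=2,scc[4]=3,scc[5]=?

step 1: low=(low[0]=0,low[1]=0,low[2]=?,low[3]=?,low[4]=?,low[5]=?); scc=(scc[0]=?,scc[1]=?,scc[2]=?,scc[3]=?,scc[4]=?,scc[5]=?)
step 2: low=(low[0]=0,low[1]=0,low[2]=?,low[3]=?,low[4]=?,low[5]=?); scc=(scc[0]=0,scc[1]=0,scc[2]=?,scc[3]=?,scc[4]=?,scc[5]=?)
step 3: low=(low[0]=0,low[1]=0,low[2]=2,low[3]=?,low[4]=?,low[5]=?); scc=(scc[0]=0,scc[1]=0,scc[2]=1,scc[3]=?,scc[4]=?,scc[5]=?)
step 4: low=(low[0]=0,low[1]=0,low[2]=2,low[3]=3,low[4]=?,low[5]=?); scc=(scc[0]=0,scc[1]=0,scc[2]=1,scc[3]=2,scc[4]=?,scc[5]=?)
step 5: low=(low[0]=0,low[1]=0,low[2]=2,low[3]=3,low[4]=4,low[5]=?); scc=(scc[0]=0,scc[1]=0,scc[2]=1,scc[3]=2,scc[4]=3,scc[5]=?)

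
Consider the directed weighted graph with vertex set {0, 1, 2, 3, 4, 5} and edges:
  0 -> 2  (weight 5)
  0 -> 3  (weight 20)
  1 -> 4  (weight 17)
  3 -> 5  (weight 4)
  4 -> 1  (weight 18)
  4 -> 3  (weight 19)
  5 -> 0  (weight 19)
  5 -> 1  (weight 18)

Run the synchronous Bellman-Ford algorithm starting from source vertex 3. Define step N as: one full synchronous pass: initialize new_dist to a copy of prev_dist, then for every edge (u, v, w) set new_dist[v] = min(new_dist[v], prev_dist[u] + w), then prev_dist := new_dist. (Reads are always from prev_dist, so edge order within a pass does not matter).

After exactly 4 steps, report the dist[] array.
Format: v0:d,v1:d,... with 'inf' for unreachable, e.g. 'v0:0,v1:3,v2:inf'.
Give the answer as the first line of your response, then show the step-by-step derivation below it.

v0:23,v1:22,v2:28,v3:0,v4:39,v5:4

step 1: dist = v0:inf,v1:inf,v2:inf,v3:0,v4:inf,v5:4
step 2: dist = v0:23,v1:22,v2:inf,v3:0,v4:inf,v5:4
step 3: dist = v0:23,v1:22,v2:28,v3:0,v4:39,v5:4
step 4: dist = v0:23,v1:22,v2:28,v3:0,v4:39,v5:4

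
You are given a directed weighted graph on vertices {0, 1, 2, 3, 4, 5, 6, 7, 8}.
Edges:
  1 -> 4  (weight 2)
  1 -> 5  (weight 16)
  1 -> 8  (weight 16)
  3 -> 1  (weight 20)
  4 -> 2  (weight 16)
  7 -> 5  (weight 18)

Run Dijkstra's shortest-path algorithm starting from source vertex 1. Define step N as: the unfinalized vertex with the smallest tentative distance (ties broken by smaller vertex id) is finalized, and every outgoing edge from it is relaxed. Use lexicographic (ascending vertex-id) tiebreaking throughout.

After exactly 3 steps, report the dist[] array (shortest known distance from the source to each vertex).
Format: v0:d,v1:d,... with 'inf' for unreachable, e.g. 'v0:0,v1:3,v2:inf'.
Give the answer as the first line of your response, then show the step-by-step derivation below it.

v0:inf,v1:0,v2:18,v3:inf,v4:2,v5:16,v6:inf,v7:inf,v8:16

step 1: dist = v0:inf,v1:0,v2:inf,v3:inf,v4:2,v5:16,v6:inf,v7:inf,v8:16
step 2: dist = v0:inf,v1:0,v2:18,v3:inf,v4:2,v5:16,v6:inf,v7:inf,v8:16
step 3: dist = v0:inf,v1:0,v2:18,v3:inf,v4:2,v5:16,v6:inf,v7:inf,v8:16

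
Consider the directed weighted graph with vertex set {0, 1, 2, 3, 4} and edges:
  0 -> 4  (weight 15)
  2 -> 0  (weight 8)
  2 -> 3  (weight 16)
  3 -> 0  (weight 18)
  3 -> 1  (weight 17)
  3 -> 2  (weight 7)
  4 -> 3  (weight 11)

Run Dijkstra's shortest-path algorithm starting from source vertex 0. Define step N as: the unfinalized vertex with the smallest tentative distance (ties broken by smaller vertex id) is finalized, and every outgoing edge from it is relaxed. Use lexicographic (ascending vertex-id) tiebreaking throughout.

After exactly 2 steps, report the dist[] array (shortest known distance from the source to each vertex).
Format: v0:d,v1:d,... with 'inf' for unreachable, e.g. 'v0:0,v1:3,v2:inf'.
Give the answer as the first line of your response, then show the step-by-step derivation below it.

v0:0,v1:inf,v2:inf,v3:26,v4:15

step 1: dist = v0:0,v1:inf,v2:inf,v3:inf,v4:15
step 2: dist = v0:0,v1:inf,v2:inf,v3:26,v4:15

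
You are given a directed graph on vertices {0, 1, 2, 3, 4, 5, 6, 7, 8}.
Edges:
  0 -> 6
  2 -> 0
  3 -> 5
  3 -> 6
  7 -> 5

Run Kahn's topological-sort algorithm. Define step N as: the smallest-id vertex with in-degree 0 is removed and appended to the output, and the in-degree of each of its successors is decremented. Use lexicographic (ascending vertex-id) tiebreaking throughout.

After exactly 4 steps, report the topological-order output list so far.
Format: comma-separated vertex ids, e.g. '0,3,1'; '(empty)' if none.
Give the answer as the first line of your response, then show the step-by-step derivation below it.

1,2,0,3

step 1: output 1; order=[1]; indeg=(1,0,0,0,0,2,2,0,0)
step 2: output 2; order=[1,2]; indeg=(0,0,0,0,0,2,2,0,0)
step 3: output 0; order=[1,2,0]; indeg=(0,0,0,0,0,2,1,0,0)
step 4: output 3; order=[1,2,0,3]; indeg=(0,0,0,0,0,1,0,0,0)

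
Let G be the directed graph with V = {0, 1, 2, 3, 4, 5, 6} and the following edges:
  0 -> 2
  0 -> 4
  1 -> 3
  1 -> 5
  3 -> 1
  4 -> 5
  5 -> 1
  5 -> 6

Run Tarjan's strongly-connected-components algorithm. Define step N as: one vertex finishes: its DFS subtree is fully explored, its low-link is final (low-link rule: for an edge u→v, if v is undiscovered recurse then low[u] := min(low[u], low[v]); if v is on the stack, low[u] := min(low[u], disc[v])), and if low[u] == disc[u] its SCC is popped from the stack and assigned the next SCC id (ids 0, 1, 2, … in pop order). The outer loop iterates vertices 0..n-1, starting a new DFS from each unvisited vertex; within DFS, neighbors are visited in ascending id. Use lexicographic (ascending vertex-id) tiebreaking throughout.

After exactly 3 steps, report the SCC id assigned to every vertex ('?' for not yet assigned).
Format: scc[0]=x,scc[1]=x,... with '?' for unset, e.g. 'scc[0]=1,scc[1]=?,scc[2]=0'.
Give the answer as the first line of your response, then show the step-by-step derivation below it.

scc[0]=?,scc[1]=?,scc[2]=0,scc[3]=?,scc[4]=?,scc[5]=?,scc[6]=?

step 1: low=(low[0]=0,low[1]=?,low[2]=1,low[3]=?,low[4]=?,low[5]=?,low[6]=?); scc=(scc[0]=?,scc[1]=?,scc[2]=0,scc[3]=?,scc[4]=?,scc[5]=?,scc[6]=?)
step 2: low=(low[0]=0,low[1]=4,low[2]=1,low[3]=4,low[4]=2,low[5]=3,low[6]=?); scc=(scc[0]=?,scc[1]=?,scc[2]=0,scc[3]=?,scc[4]=?,scc[5]=?,scc[6]=?)
step 3: low=(low[0]=0,low[1]=3,low[2]=1,low[3]=4,low[4]=2,low[5]=3,low[6]=?); scc=(scc[0]=?,scc[1]=?,scc[2]=0,scc[3]=?,scc[4]=?,scc[5]=?,scc[6]=?)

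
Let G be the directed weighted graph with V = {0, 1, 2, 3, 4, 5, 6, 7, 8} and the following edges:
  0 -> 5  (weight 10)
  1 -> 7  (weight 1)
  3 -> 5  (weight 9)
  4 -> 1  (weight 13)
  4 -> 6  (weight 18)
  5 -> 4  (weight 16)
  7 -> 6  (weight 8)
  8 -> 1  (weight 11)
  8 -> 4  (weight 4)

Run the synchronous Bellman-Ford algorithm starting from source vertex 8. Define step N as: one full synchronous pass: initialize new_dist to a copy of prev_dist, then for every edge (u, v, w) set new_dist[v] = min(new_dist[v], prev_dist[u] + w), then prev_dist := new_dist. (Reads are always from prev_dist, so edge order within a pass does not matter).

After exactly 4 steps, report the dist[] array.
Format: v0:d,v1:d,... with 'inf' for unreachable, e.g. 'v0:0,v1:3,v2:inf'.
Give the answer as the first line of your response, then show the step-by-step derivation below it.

v0:inf,v1:11,v2:inf,v3:inf,v4:4,v5:inf,v6:20,v7:12,v8:0

step 1: dist = v0:inf,v1:11,v2:inf,v3:inf,v4:4,v5:inf,v6:inf,v7:inf,v8:0
step 2: dist = v0:inf,v1:11,v2:inf,v3:inf,v4:4,v5:inf,v6:22,v7:12,v8:0
step 3: dist = v0:inf,v1:11,v2:inf,v3:inf,v4:4,v5:inf,v6:20,v7:12,v8:0
step 4: dist = v0:inf,v1:11,v2:inf,v3:inf,v4:4,v5:inf,v6:20,v7:12,v8:0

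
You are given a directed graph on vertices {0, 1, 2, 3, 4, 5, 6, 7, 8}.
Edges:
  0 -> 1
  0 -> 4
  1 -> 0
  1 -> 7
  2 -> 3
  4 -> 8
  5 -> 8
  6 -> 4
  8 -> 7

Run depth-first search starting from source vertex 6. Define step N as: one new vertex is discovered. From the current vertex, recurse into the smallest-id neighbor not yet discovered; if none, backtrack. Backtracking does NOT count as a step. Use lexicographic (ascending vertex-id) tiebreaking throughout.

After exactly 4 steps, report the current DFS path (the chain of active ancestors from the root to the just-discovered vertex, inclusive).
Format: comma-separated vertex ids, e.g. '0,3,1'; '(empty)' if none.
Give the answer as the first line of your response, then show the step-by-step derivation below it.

6,4,8,7

step 1: discover 6; path=6; order=6
step 2: discover 4; path=6>4; order=6,4
step 3: discover 8; path=6>4>8; order=6,4,8
step 4: discover 7; path=6>4>8>7; order=6,4,8,7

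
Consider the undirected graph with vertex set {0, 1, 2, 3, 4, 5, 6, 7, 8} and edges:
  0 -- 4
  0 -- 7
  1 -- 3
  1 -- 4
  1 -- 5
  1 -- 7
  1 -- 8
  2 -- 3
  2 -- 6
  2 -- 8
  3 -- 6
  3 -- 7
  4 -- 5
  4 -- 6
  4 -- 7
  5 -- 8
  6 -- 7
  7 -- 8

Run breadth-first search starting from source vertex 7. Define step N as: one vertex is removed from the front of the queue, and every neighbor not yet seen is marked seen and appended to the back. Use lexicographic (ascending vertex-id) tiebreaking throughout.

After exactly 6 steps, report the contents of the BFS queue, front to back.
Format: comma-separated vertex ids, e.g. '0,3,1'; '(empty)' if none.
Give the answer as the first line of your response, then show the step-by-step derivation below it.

8,5,2

step 1: dequeue 7; queue=[0,1,3,4,6,8]; order=7
step 2: dequeue 0; queue=[1,3,4,6,8]; order=7,0
step 3: dequeue 1; queue=[3,4,6,8,5]; order=7,0,1
step 4: dequeue 3; queue=[4,6,8,5,2]; order=7,0,1,3
step 5: dequeue 4; queue=[6,8,5,2]; order=7,0,1,3,4
step 6: dequeue 6; queue=[8,5,2]; order=7,0,1,3,4,6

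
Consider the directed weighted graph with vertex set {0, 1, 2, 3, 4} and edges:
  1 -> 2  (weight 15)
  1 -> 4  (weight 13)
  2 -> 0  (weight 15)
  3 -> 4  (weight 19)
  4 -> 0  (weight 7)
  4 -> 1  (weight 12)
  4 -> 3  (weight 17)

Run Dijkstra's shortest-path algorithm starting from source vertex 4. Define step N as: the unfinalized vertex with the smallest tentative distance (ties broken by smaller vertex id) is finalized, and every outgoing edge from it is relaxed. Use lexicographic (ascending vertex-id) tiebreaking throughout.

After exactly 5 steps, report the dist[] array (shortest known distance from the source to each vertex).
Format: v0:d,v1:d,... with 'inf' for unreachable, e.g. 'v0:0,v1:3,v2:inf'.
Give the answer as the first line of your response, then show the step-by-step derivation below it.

v0:7,v1:12,v2:27,v3:17,v4:0

step 1: dist = v0:7,v1:12,v2:inf,v3:17,v4:0
step 2: dist = v0:7,v1:12,v2:inf,v3:17,v4:0
step 3: dist = v0:7,v1:12,v2:27,v3:17,v4:0
step 4: dist = v0:7,v1:12,v2:27,v3:17,v4:0
step 5: dist = v0:7,v1:12,v2:27,v3:17,v4:0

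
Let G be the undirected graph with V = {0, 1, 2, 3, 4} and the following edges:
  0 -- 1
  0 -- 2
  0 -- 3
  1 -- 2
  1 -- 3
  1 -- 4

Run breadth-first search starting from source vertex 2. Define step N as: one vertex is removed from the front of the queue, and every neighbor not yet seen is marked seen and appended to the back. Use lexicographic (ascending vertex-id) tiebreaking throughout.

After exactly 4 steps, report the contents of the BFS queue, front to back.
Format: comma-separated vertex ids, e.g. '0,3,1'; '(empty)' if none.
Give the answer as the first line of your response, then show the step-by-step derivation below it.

4

step 1: dequeue 2; queue=[0,1]; order=2
step 2: dequeue 0; queue=[1,3]; order=2,0
step 3: dequeue 1; queue=[3,4]; order=2,0,1
step 4: dequeue 3; queue=[4]; order=2,0,1,3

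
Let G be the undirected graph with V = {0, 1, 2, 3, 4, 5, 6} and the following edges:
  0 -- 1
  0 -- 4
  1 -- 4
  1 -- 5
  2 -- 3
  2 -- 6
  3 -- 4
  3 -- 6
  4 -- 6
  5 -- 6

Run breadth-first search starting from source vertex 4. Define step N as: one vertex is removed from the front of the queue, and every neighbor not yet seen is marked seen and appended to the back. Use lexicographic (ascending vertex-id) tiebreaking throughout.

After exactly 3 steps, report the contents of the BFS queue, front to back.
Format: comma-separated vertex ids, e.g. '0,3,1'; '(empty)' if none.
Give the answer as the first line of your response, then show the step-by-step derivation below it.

3,6,5

step 1: dequeue 4; queue=[0,1,3,6]; order=4
step 2: dequeue 0; queue=[1,3,6]; order=4,0
step 3: dequeue 1; queue=[3,6,5]; order=4,0,1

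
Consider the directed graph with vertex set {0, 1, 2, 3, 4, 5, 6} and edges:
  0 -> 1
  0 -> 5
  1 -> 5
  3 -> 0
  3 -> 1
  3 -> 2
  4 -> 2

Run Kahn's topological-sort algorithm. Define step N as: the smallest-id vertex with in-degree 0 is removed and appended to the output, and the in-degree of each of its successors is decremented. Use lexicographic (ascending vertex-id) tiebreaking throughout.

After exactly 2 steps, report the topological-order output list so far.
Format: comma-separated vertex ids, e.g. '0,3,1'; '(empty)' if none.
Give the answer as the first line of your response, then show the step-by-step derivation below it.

3,0

step 1: output 3; order=[3]; indeg=(0,1,1,0,0,2,0)
step 2: output 0; order=[3,0]; indeg=(0,0,1,0,0,1,0)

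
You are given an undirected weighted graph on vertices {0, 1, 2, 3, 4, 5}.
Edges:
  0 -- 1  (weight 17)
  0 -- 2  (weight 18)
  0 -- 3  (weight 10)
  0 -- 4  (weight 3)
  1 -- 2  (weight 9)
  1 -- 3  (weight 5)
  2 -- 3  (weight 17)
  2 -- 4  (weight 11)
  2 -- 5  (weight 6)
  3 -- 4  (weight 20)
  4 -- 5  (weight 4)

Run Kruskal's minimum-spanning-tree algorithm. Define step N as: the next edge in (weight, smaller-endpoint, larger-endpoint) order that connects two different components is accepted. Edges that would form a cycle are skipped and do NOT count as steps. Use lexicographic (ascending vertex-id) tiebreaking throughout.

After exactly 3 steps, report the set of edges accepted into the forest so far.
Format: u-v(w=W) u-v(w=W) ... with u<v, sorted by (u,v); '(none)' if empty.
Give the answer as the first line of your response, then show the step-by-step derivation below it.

0-4(w=3) 1-3(w=5) 4-5(w=4)

step 1: add edge 0-4 (w=3); MST = {0-4(w=3)}
step 2: add edge 4-5 (w=4); MST = {0-4(w=3) 4-5(w=4)}
step 3: add edge 1-3 (w=5); MST = {0-4(w=3) 1-3(w=5) 4-5(w=4)}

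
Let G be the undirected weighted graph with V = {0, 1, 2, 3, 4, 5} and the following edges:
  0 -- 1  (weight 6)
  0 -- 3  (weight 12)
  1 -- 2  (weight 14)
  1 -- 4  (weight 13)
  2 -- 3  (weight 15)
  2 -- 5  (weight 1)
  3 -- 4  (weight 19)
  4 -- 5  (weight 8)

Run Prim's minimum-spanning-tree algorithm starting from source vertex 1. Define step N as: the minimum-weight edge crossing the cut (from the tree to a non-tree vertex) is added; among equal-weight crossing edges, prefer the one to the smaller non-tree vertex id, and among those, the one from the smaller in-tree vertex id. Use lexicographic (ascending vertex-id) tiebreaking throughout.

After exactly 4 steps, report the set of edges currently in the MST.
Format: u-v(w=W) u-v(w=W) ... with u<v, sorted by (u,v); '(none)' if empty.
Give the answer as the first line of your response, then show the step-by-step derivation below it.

0-1(w=6) 0-3(w=12) 1-4(w=13) 4-5(w=8)

step 1: add edge 0-1 (w=6); MST = {0-1(w=6)}
step 2: add edge 0-3 (w=12); MST = {0-1(w=6) 0-3(w=12)}
step 3: add edge 1-4 (w=13); MST = {0-1(w=6) 0-3(w=12) 1-4(w=13)}
step 4: add edge 4-5 (w=8); MST = {0-1(w=6) 0-3(w=12) 1-4(w=13) 4-5(w=8)}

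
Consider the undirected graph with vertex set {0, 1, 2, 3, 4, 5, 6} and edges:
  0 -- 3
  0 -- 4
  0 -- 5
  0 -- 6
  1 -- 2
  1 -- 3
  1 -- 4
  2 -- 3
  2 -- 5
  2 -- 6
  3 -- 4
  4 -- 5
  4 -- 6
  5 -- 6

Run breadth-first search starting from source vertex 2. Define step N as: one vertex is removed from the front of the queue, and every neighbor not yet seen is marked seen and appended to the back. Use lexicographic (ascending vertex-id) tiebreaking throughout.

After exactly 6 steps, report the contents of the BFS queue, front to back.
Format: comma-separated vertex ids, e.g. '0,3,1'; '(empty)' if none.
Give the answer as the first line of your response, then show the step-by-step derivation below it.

0

step 1: dequeue 2; queue=[1,3,5,6]; order=2
step 2: dequeue 1; queue=[3,5,6,4]; order=2,1
step 3: dequeue 3; queue=[5,6,4,0]; order=2,1,3
step 4: dequeue 5; queue=[6,4,0]; order=2,1,3,5
step 5: dequeue 6; queue=[4,0]; order=2,1,3,5,6
step 6: dequeue 4; queue=[0]; order=2,1,3,5,6,4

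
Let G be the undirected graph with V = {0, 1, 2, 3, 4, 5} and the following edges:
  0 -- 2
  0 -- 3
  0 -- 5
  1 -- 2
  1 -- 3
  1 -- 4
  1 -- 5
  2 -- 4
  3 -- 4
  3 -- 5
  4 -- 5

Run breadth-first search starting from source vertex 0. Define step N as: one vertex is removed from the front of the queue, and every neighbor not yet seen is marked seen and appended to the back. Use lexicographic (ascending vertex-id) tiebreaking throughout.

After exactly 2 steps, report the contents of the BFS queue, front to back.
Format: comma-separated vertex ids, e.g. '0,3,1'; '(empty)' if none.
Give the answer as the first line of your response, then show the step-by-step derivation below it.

3,5,1,4

step 1: dequeue 0; queue=[2,3,5]; order=0
step 2: dequeue 2; queue=[3,5,1,4]; order=0,2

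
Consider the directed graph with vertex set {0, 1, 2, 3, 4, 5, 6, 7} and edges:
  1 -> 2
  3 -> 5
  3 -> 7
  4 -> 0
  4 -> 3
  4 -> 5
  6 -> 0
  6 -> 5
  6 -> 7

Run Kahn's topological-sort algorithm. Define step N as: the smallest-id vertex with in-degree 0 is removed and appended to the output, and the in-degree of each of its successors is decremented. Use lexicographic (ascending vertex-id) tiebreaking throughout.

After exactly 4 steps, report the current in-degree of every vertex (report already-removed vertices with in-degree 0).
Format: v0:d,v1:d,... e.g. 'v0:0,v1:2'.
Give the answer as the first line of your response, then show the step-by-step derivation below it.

v0:1,v1:0,v2:0,v3:0,v4:0,v5:1,v6:0,v7:1

step 1: output 1; order=[1]; indeg=(2,0,0,1,0,3,0,2)
step 2: output 2; order=[1,2]; indeg=(2,0,0,1,0,3,0,2)
step 3: output 4; order=[1,2,4]; indeg=(1,0,0,0,0,2,0,2)
step 4: output 3; order=[1,2,4,3]; indeg=(1,0,0,0,0,1,0,1)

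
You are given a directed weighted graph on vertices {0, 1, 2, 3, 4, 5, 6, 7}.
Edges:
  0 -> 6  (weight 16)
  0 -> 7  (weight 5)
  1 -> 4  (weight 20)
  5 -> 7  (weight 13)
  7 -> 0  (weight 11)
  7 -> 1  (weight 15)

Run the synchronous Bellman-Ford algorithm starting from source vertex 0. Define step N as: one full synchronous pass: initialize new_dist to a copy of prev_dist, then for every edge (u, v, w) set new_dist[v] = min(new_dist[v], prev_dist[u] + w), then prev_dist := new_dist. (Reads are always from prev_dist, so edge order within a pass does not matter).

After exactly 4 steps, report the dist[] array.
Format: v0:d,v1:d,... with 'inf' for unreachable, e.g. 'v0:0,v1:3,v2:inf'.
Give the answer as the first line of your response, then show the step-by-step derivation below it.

v0:0,v1:20,v2:inf,v3:inf,v4:40,v5:inf,v6:16,v7:5

step 1: dist = v0:0,v1:inf,v2:inf,v3:inf,v4:inf,v5:inf,v6:16,v7:5
step 2: dist = v0:0,v1:20,v2:inf,v3:inf,v4:inf,v5:inf,v6:16,v7:5
step 3: dist = v0:0,v1:20,v2:inf,v3:inf,v4:40,v5:inf,v6:16,v7:5
step 4: dist = v0:0,v1:20,v2:inf,v3:inf,v4:40,v5:inf,v6:16,v7:5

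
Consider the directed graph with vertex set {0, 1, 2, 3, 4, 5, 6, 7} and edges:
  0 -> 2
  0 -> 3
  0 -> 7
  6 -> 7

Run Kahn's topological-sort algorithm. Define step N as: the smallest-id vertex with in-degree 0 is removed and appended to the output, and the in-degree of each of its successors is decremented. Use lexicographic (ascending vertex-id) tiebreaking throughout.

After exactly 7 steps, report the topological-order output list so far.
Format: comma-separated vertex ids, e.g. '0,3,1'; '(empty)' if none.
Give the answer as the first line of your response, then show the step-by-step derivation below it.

0,1,2,3,4,5,6

step 1: output 0; order=[0]; indeg=(0,0,0,0,0,0,0,1)
step 2: output 1; order=[0,1]; indeg=(0,0,0,0,0,0,0,1)
step 3: output 2; order=[0,1,2]; indeg=(0,0,0,0,0,0,0,1)
step 4: output 3; order=[0,1,2,3]; indeg=(0,0,0,0,0,0,0,1)
step 5: output 4; order=[0,1,2,3,4]; indeg=(0,0,0,0,0,0,0,1)
step 6: output 5; order=[0,1,2,3,4,5]; indeg=(0,0,0,0,0,0,0,1)
step 7: output 6; order=[0,1,2,3,4,5,6]; indeg=(0,0,0,0,0,0,0,0)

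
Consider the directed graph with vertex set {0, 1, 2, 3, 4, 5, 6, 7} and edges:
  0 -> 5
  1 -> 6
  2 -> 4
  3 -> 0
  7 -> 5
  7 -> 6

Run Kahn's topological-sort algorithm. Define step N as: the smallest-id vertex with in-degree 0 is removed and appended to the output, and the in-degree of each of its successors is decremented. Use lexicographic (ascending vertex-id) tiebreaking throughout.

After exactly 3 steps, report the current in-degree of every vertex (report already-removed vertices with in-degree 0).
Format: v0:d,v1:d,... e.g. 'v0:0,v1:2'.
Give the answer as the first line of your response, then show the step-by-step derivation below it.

v0:0,v1:0,v2:0,v3:0,v4:0,v5:2,v6:1,v7:0

step 1: output 1; order=[1]; indeg=(1,0,0,0,1,2,1,0)
step 2: output 2; order=[1,2]; indeg=(1,0,0,0,0,2,1,0)
step 3: output 3; order=[1,2,3]; indeg=(0,0,0,0,0,2,1,0)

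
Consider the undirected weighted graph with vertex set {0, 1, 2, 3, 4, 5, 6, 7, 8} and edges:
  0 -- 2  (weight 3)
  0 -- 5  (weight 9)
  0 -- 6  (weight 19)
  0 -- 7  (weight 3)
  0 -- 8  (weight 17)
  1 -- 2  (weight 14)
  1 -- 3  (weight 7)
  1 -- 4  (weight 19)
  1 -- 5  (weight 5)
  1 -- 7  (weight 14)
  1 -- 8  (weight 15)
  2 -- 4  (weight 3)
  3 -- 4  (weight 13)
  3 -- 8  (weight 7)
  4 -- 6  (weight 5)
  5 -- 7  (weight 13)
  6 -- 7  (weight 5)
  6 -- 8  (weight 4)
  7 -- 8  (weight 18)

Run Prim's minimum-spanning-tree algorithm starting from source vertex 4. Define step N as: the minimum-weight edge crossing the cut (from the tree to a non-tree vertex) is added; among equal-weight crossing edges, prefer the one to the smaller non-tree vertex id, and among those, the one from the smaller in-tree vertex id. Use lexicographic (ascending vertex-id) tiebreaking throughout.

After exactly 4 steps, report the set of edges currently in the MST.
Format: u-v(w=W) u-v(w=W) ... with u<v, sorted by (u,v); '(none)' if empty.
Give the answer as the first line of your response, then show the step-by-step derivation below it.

0-2(w=3) 0-7(w=3) 2-4(w=3) 4-6(w=5)

step 1: add edge 2-4 (w=3); MST = {2-4(w=3)}
step 2: add edge 0-2 (w=3); MST = {0-2(w=3) 2-4(w=3)}
step 3: add edge 0-7 (w=3); MST = {0-2(w=3) 0-7(w=3) 2-4(w=3)}
step 4: add edge 4-6 (w=5); MST = {0-2(w=3) 0-7(w=3) 2-4(w=3) 4-6(w=5)}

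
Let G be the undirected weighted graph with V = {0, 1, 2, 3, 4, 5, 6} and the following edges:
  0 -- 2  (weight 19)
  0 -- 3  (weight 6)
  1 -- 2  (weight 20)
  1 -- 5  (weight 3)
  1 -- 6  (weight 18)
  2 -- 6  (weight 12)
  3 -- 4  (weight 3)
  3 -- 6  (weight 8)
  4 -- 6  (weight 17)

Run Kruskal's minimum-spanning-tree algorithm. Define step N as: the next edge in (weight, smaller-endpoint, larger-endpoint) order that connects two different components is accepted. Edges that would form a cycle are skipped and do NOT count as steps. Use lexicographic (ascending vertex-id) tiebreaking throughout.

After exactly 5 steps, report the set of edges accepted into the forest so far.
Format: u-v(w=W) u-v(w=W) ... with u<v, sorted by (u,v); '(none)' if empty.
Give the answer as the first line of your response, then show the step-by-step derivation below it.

0-3(w=6) 1-5(w=3) 2-6(w=12) 3-4(w=3) 3-6(w=8)

step 1: add edge 1-5 (w=3); MST = {1-5(w=3)}
step 2: add edge 3-4 (w=3); MST = {1-5(w=3) 3-4(w=3)}
step 3: add edge 0-3 (w=6); MST = {0-3(w=6) 1-5(w=3) 3-4(w=3)}
step 4: add edge 3-6 (w=8); MST = {0-3(w=6) 1-5(w=3) 3-4(w=3) 3-6(w=8)}
step 5: add edge 2-6 (w=12); MST = {0-3(w=6) 1-5(w=3) 2-6(w=12) 3-4(w=3) 3-6(w=8)}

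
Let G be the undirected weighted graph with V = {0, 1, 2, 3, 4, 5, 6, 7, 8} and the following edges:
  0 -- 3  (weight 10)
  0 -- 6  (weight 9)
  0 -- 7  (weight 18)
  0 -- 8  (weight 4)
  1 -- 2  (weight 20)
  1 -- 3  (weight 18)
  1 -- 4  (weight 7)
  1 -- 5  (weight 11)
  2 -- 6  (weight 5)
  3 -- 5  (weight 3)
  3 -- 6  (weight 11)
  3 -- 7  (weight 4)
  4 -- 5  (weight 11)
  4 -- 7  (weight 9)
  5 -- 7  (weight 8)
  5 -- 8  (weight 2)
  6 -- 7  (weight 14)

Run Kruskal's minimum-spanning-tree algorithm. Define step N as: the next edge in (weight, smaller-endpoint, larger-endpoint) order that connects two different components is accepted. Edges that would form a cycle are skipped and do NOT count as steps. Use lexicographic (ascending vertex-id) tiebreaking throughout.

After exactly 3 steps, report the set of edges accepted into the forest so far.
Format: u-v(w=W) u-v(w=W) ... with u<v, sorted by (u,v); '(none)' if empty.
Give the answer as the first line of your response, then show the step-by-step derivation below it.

0-8(w=4) 3-5(w=3) 5-8(w=2)

step 1: add edge 5-8 (w=2); MST = {5-8(w=2)}
step 2: add edge 3-5 (w=3); MST = {3-5(w=3) 5-8(w=2)}
step 3: add edge 0-8 (w=4); MST = {0-8(w=4) 3-5(w=3) 5-8(w=2)}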